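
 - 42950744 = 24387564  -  67338308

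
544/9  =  544/9 = 60.44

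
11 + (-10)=1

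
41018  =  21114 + 19904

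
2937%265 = 22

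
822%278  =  266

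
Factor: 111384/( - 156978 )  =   - 364/513 = -2^2*3^( - 3 )*7^1 * 13^1*19^( - 1) 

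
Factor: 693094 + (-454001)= 373^1*641^1 = 239093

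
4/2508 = 1/627 = 0.00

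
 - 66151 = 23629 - 89780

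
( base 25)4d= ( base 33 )3e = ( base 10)113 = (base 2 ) 1110001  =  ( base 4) 1301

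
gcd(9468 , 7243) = 1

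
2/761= 2/761 = 0.00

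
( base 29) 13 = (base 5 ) 112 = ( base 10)32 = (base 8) 40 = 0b100000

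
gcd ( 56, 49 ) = 7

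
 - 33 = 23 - 56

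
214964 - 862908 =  - 647944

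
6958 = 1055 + 5903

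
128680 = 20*6434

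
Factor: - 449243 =-449243^1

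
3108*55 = 170940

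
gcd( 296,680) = 8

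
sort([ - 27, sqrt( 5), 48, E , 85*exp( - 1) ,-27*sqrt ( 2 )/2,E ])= [-27, - 27*sqrt( 2 ) /2, sqrt ( 5 ), E, E,  85*exp( - 1 ), 48 ] 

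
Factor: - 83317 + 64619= - 18698 = - 2^1*9349^1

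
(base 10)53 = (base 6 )125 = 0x35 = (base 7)104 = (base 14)3B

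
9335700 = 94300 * 99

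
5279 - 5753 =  - 474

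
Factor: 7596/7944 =633/662= 2^(-1)*3^1 * 211^1*331^(-1)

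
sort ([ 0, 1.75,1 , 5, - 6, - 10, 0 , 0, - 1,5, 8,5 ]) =[ - 10, - 6,-1, 0, 0,0, 1, 1.75, 5, 5,5, 8 ]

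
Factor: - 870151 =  - 870151^1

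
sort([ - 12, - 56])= [  -  56, - 12]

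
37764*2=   75528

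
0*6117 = 0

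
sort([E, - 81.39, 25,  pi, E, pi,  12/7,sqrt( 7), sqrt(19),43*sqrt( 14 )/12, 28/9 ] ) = [ - 81.39, 12/7,sqrt( 7), E,E,28/9, pi, pi, sqrt( 19 ), 43*sqrt (14)/12, 25] 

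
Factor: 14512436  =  2^2 * 37^1*98057^1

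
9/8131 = 9/8131 =0.00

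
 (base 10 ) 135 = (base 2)10000111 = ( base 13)a5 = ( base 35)3U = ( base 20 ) 6f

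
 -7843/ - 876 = 8 + 835/876 = 8.95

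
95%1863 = 95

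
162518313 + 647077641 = 809595954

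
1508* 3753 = 5659524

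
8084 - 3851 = 4233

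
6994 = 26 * 269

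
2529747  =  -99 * (-25553)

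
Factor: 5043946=2^1 * 23^1*47^1*2333^1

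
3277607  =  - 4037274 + 7314881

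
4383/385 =11 + 148/385= 11.38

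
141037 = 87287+53750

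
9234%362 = 184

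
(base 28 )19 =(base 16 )25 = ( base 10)37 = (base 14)29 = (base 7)52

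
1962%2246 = 1962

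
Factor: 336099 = 3^1*23^1*4871^1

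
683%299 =85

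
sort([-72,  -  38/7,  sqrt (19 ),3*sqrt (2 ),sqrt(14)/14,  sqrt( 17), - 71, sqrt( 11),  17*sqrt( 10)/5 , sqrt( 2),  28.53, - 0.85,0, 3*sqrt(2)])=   [-72, -71, - 38/7, - 0.85, 0, sqrt( 14)/14, sqrt( 2 ) , sqrt(11),sqrt( 17), 3*sqrt( 2), 3*sqrt( 2), sqrt(19),17*sqrt( 10 ) /5, 28.53]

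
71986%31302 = 9382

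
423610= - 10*( - 42361 )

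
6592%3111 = 370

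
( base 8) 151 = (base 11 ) 96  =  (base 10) 105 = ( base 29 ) 3I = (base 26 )41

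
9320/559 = 9320/559 = 16.67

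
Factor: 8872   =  2^3*1109^1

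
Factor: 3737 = 37^1*101^1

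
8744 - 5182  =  3562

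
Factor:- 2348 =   -  2^2*587^1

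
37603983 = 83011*453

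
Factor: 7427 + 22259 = 29686 = 2^1 *14843^1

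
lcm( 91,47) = 4277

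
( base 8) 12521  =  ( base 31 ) 5L1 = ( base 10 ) 5457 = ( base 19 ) F24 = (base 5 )133312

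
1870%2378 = 1870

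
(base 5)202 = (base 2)110100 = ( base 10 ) 52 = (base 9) 57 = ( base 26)20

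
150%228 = 150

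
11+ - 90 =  - 79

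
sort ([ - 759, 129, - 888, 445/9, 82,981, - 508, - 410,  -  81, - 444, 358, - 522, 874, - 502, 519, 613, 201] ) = [ - 888, - 759, -522, - 508, - 502, - 444, - 410,  -  81,445/9, 82 , 129, 201, 358, 519,613, 874, 981]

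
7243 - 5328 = 1915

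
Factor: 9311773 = 9311773^1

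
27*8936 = 241272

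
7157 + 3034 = 10191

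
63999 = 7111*9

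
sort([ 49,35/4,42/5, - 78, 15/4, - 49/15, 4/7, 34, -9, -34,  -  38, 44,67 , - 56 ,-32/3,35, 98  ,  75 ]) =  [ - 78,-56, - 38,-34 ,-32/3, - 9, - 49/15, 4/7,  15/4, 42/5, 35/4, 34, 35,44 , 49, 67, 75, 98 ] 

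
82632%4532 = 1056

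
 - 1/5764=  - 1/5764 =- 0.00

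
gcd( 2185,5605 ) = 95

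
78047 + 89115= 167162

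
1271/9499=1271/9499 = 0.13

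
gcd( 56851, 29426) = 1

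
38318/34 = 1127 = 1127.00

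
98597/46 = 2143 + 19/46 = 2143.41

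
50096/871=50096/871 = 57.52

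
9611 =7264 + 2347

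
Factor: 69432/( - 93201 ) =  - 2^3*11^1 * 47^( - 1 )* 263^1  *  661^( - 1)= - 23144/31067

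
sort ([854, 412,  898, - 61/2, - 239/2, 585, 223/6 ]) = [ - 239/2, - 61/2,223/6, 412,585, 854,898 ] 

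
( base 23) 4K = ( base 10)112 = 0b1110000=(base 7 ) 220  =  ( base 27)44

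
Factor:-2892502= - 2^1*1446251^1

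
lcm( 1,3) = 3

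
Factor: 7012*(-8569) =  - 2^2*11^1 * 19^1*41^1*1753^1 = -60085828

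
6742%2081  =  499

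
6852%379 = 30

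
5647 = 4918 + 729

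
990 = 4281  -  3291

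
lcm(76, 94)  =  3572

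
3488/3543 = 3488/3543 = 0.98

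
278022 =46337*6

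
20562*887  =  18238494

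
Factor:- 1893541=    - 13^1*113^1* 1289^1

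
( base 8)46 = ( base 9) 42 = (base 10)38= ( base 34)14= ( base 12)32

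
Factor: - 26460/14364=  - 35/19 = -5^1*7^1* 19^(- 1 ) 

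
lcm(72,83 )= 5976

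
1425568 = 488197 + 937371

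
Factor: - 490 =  - 2^1*5^1*7^2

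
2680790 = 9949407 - 7268617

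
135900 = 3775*36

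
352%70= 2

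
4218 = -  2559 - -6777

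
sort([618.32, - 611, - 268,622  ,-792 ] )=[ - 792, - 611,-268,618.32,622 ]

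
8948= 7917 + 1031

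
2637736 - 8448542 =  - 5810806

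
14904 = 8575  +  6329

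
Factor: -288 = -2^5*3^2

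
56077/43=1304 + 5/43 =1304.12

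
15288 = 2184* 7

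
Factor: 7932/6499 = 2^2 * 3^1*67^( - 1) * 97^( - 1 ) * 661^1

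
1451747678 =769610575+682137103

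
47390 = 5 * 9478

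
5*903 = 4515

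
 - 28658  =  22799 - 51457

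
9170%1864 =1714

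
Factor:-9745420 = -2^2*5^1*17^1*28663^1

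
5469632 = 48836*112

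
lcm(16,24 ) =48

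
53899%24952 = 3995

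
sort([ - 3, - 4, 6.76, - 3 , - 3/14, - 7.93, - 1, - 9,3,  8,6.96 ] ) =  [ - 9, - 7.93, - 4, - 3 , - 3,  -  1, - 3/14,3,6.76,6.96, 8] 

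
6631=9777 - 3146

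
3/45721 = 3/45721 = 0.00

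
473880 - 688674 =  - 214794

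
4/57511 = 4/57511 = 0.00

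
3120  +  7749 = 10869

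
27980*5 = 139900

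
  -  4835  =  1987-6822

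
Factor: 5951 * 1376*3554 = 2^6 * 11^1*43^1* 541^1 * 1777^1 = 29102199104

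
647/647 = 1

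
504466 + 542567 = 1047033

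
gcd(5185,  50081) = 61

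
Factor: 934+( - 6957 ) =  - 6023 = - 19^1*317^1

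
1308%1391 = 1308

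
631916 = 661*956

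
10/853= 10/853 = 0.01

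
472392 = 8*59049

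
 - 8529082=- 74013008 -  - 65483926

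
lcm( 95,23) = 2185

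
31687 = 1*31687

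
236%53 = 24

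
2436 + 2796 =5232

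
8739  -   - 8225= 16964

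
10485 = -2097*( - 5)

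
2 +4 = 6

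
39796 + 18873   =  58669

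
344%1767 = 344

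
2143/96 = 2143/96 = 22.32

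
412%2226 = 412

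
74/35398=37/17699 = 0.00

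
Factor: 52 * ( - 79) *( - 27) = 2^2 * 3^3*13^1*79^1 = 110916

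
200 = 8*25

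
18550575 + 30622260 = 49172835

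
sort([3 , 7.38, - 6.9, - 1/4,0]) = [ - 6.9, - 1/4, 0,3,7.38] 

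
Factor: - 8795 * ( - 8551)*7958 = 2^1*5^1 * 17^1*23^1*173^1 * 503^1*1759^1 = 598489706110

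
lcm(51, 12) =204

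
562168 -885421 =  - 323253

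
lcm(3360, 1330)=63840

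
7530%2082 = 1284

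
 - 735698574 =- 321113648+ - 414584926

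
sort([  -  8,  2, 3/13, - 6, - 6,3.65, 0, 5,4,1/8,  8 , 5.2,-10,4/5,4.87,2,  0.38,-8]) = [ - 10 , -8, - 8, - 6, - 6,0,1/8,3/13 , 0.38, 4/5,2,2,  3.65 , 4,4.87, 5,5.2, 8]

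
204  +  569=773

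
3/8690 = 3/8690= 0.00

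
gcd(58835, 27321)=7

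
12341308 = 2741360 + 9599948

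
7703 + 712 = 8415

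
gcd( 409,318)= 1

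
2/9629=2/9629 =0.00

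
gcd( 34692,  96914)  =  2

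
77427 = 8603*9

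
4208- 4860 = -652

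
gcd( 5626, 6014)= 194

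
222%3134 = 222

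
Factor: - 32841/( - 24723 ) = 89/67 =67^( - 1) * 89^1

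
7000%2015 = 955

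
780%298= 184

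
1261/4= 315 + 1/4 =315.25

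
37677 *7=263739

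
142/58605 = 142/58605 =0.00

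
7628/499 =7628/499 = 15.29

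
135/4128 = 45/1376 = 0.03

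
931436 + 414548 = 1345984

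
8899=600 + 8299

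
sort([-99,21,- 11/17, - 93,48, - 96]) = [-99, - 96, - 93,-11/17, 21,  48]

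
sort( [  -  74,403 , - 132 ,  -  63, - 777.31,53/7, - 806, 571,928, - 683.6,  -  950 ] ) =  [ - 950, - 806, - 777.31, - 683.6,-132,-74, - 63, 53/7, 403, 571, 928] 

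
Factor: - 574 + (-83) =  - 657  =  -3^2*73^1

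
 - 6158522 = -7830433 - -1671911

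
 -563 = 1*( - 563 )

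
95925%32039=31847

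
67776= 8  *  8472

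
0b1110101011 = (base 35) qt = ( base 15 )429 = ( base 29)13b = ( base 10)939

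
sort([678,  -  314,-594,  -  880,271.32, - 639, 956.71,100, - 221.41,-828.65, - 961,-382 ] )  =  [ -961,-880, - 828.65,  -  639, -594,-382, - 314 , - 221.41, 100,271.32, 678,956.71 ] 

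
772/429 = 772/429 = 1.80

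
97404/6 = 16234 = 16234.00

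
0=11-11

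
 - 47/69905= - 47/69905 = - 0.00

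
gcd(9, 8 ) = 1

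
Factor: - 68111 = - 68111^1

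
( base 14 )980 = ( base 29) 26k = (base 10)1876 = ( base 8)3524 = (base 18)5E4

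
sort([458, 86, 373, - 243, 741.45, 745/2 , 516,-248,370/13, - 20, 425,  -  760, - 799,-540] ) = [ - 799, - 760,-540,-248 ,-243, - 20,370/13, 86, 745/2, 373,425,458,516,741.45] 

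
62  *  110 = 6820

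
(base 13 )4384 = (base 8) 22273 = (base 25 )f13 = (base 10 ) 9403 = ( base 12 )5537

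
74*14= 1036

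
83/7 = 11+6/7 = 11.86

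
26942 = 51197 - 24255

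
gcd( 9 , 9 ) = 9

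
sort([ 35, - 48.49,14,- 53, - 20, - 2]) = [  -  53, - 48.49, - 20,-2 , 14, 35 ]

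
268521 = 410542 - 142021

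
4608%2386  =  2222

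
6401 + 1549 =7950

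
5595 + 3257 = 8852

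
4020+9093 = 13113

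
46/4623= 2/201 = 0.01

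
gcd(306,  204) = 102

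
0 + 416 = 416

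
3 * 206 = 618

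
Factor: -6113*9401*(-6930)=398255409090= 2^1 * 3^2 *5^1*7^2*11^1*17^1*79^1*6113^1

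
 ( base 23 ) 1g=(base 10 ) 39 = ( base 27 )1C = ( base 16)27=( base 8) 47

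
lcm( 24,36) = 72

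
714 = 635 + 79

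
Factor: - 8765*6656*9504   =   - 2^14 *3^3*5^1*11^1*13^1*1753^1  =  -  554461839360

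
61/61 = 1  =  1.00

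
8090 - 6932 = 1158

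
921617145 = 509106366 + 412510779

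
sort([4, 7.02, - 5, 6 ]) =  [ - 5,4, 6, 7.02]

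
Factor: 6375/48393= 2125/16131 = 3^( - 1) * 5^3*17^1*19^( - 1 )*283^( - 1) 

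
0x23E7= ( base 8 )21747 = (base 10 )9191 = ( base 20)12jb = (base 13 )4250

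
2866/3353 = 2866/3353 = 0.85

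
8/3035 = 8/3035 = 0.00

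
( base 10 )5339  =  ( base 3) 21022202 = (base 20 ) d6j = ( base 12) 310b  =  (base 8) 12333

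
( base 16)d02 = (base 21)7BC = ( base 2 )110100000010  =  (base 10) 3330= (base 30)3l0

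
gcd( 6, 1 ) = 1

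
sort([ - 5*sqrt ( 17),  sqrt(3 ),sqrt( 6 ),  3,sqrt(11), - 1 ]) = [ -5*sqrt( 17 ), - 1,  sqrt(3 ),sqrt( 6),3, sqrt(11)] 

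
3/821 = 3/821 =0.00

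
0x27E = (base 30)l8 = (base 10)638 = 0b1001111110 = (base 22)170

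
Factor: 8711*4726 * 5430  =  2^2*3^1*5^1*17^1*31^1*139^1 *181^1*281^1 = 223543249980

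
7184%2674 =1836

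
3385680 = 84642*40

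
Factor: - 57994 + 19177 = -38817 = - 3^2*19^1*227^1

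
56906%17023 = 5837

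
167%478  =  167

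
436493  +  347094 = 783587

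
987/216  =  329/72 = 4.57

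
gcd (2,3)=1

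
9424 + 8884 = 18308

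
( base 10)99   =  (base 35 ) 2T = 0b1100011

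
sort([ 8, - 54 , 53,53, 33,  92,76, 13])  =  [-54, 8,13, 33,  53 , 53, 76, 92]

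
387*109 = 42183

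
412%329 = 83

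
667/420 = 1+ 247/420 = 1.59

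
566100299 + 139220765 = 705321064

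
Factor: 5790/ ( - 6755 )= - 2^1*  3^1*7^(  -  1) =-6/7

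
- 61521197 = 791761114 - 853282311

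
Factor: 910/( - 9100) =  - 2^(-1) * 5^( - 1)   =  - 1/10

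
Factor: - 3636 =-2^2*3^2 * 101^1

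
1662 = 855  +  807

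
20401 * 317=6467117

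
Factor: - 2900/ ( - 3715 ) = 580/743=2^2*5^1*29^1 * 743^( - 1 )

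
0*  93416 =0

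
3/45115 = 3/45115= 0.00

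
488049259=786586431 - 298537172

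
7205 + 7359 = 14564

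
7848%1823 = 556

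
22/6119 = 22/6119 = 0.00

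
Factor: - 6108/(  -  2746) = 2^1 * 3^1*509^1 *1373^( - 1 ) = 3054/1373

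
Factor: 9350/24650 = 11/29 = 11^1*29^( - 1)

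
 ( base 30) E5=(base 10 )425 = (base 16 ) 1a9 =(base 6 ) 1545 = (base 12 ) 2b5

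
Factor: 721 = 7^1*103^1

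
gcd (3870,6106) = 86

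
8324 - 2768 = 5556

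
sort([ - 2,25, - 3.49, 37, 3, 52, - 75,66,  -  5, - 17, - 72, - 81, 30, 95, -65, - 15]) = [ - 81, - 75, - 72, - 65, - 17, - 15, - 5, - 3.49, - 2, 3, 25, 30,37,  52,66 , 95]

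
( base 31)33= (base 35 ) 2Q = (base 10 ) 96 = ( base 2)1100000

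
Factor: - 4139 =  - 4139^1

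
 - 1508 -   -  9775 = 8267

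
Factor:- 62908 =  - 2^2 * 15727^1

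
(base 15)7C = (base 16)75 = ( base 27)49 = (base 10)117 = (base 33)3i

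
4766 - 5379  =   - 613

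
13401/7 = 1914 +3/7=   1914.43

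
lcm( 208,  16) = 208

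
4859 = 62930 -58071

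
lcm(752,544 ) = 25568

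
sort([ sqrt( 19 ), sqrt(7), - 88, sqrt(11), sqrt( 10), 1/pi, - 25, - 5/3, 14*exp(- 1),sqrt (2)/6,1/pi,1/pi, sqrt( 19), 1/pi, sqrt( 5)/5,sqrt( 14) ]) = [-88, - 25 ,  -  5/3, sqrt ( 2)/6, 1/pi,1/pi , 1/pi,  1/pi,sqrt( 5)/5, sqrt( 7),sqrt( 10), sqrt(11 ), sqrt( 14), sqrt(19 ),  sqrt( 19 ), 14*exp( - 1) ]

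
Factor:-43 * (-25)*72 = 77400= 2^3*3^2 *5^2*43^1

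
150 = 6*25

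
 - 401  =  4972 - 5373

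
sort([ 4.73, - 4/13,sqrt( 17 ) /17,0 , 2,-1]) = [ - 1,  -  4/13,0, sqrt( 17)/17  ,  2,4.73]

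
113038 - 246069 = - 133031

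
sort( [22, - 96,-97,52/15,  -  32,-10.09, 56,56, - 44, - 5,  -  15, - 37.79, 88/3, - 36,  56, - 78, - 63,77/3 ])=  [-97, - 96,-78 , - 63, - 44,-37.79,-36, - 32, - 15 ,-10.09,-5, 52/15, 22,77/3, 88/3 , 56,  56,  56 ]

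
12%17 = 12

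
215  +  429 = 644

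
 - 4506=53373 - 57879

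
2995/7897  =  2995/7897 = 0.38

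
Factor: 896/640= 5^( - 1)*7^1 = 7/5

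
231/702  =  77/234 = 0.33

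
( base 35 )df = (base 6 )2102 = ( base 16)1d6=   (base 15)215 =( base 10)470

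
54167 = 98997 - 44830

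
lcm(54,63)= 378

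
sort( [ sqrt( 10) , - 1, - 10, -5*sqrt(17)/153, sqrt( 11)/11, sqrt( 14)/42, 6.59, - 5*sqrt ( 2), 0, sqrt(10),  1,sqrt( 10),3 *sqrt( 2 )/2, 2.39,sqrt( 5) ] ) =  [-10,  -  5*sqrt(2), -1, - 5*sqrt ( 17)/153, 0,sqrt(14 ) /42, sqrt( 11)/11,1, 3*sqrt( 2)/2, sqrt(5), 2.39, sqrt ( 10), sqrt( 10), sqrt(10), 6.59] 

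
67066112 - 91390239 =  - 24324127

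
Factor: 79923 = 3^1*26641^1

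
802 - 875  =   - 73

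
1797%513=258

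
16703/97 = 172 + 19/97 = 172.20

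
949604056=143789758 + 805814298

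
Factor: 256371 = 3^1  *97^1*881^1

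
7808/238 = 3904/119 =32.81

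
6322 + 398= 6720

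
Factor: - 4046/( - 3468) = 2^( - 1 )*3^( - 1 ) * 7^1 = 7/6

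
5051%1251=47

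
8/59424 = 1/7428 = 0.00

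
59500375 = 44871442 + 14628933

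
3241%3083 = 158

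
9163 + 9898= 19061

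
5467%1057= 182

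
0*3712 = 0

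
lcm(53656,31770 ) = 2414520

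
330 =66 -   -  264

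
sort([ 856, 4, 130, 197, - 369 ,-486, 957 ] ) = [  -  486, - 369, 4,130, 197, 856,957]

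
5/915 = 1/183  =  0.01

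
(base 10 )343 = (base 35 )9S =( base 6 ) 1331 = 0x157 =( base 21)g7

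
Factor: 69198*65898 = 4560009804 = 2^2 * 3^3* 7^1*19^1*523^1*607^1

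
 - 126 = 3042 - 3168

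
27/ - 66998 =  - 1 + 66971/66998= - 0.00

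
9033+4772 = 13805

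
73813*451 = 33289663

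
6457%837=598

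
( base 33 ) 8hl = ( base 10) 9294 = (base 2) 10010001001110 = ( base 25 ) elj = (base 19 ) 16E3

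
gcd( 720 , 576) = 144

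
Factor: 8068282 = 2^1*4034141^1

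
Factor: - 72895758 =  - 2^1 * 3^1*13^1*934561^1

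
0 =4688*0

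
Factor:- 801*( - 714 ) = 571914=2^1*3^3 * 7^1*  17^1*89^1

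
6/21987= 2/7329 = 0.00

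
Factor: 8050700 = 2^2*5^2*7^2*31^1*53^1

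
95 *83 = 7885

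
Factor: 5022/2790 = 9/5 =3^2*5^(  -  1 ) 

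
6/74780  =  3/37390 = 0.00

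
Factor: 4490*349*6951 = 2^1*3^1*5^1*7^1*331^1* 349^1*449^1 = 10892286510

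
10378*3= 31134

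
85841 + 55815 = 141656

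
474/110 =237/55 = 4.31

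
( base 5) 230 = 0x41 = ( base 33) 1w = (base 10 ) 65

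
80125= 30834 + 49291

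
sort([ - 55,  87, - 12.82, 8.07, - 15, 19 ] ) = [-55, - 15, - 12.82,8.07,19,87 ]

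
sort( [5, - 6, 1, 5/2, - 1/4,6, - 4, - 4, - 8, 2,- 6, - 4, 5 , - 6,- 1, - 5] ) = [ - 8, - 6, -6, - 6, - 5, - 4, - 4, - 4,  -  1,-1/4, 1,2 , 5/2,5, 5,6 ] 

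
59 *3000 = 177000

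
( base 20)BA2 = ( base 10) 4602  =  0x11fa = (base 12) 27b6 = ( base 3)20022110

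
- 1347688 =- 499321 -848367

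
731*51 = 37281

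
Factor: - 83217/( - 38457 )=27739/12819 = 3^( - 1 )*4273^( - 1 )*27739^1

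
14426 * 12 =173112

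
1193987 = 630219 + 563768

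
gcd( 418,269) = 1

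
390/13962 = 5/179 = 0.03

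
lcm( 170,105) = 3570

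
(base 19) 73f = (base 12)1607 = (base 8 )5047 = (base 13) 124C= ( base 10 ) 2599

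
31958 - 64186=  - 32228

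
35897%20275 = 15622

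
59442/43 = 1382 + 16/43 = 1382.37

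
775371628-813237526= -37865898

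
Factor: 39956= 2^2*7^1*1427^1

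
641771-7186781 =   -  6545010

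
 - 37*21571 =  - 798127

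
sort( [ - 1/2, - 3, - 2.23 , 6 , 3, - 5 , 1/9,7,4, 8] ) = [ - 5,- 3,-2.23, - 1/2, 1/9,3, 4, 6, 7, 8]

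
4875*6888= 33579000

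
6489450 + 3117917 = 9607367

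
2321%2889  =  2321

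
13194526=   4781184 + 8413342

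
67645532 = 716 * 94477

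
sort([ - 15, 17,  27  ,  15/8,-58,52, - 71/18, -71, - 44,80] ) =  [- 71, - 58, - 44, - 15,  -  71/18, 15/8, 17,27,52, 80]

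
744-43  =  701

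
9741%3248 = 3245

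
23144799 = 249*92951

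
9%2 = 1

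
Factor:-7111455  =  -3^1*5^1 * 13^1*36469^1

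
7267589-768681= 6498908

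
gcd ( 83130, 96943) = 1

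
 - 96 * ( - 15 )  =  1440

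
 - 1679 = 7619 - 9298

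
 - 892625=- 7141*125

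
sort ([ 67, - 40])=[ - 40,67] 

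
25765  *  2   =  51530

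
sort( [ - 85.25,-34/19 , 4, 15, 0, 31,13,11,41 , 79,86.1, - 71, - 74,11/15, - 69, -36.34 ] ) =[-85.25, - 74, - 71, - 69 ,-36.34 , - 34/19,  0, 11/15, 4,11,13,15,31,41,79,  86.1]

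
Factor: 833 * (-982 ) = - 818006=   -2^1*7^2  *  17^1*491^1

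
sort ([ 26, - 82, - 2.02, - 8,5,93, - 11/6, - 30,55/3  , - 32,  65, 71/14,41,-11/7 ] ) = [ - 82,-32, - 30,  -  8, - 2.02, - 11/6, - 11/7, 5 , 71/14, 55/3, 26, 41,65 , 93 ] 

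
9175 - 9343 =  - 168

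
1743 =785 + 958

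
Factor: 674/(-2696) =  - 2^( - 2)=- 1/4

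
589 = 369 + 220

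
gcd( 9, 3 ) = 3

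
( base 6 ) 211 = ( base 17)4B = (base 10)79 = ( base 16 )4f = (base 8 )117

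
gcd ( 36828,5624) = 4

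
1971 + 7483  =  9454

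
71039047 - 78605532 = -7566485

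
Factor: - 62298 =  - 2^1*3^2*3461^1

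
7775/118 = 7775/118  =  65.89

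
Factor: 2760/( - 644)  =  -2^1*3^1 * 5^1*7^( - 1 )=-30/7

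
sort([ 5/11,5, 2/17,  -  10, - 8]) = [ - 10, - 8,  2/17,5/11,  5 ] 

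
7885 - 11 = 7874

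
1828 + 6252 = 8080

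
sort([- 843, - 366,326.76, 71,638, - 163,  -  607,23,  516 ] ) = [ - 843, - 607, - 366,  -  163,23,71,326.76,516,638] 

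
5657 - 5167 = 490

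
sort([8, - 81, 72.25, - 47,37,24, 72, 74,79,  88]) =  [  -  81,-47,  8 , 24, 37,72, 72.25,74,79, 88]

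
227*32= 7264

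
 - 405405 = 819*( -495 ) 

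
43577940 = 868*50205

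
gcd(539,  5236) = 77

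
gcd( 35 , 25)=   5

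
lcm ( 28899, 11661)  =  664677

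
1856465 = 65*28561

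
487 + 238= 725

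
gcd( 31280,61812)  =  68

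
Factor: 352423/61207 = 97^(  -  1 )*631^( - 1) * 352423^1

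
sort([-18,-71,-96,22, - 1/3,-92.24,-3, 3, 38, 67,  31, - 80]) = [-96,-92.24,-80,-71, - 18, - 3,-1/3,3,22, 31 , 38 , 67] 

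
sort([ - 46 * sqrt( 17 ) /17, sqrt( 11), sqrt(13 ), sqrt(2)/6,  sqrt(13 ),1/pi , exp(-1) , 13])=[ - 46*sqrt(17)/17, sqrt ( 2)/6, 1/pi,  exp(  -  1 ), sqrt(11 ), sqrt( 13), sqrt(13 ) , 13 ]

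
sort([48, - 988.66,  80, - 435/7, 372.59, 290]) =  [ - 988.66, - 435/7,48, 80,  290,372.59]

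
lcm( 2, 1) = 2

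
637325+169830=807155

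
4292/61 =4292/61 = 70.36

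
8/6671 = 8/6671 = 0.00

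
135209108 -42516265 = 92692843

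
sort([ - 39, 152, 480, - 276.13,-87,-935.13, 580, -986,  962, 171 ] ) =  [ - 986, - 935.13, - 276.13, - 87, - 39 , 152, 171, 480,580,962 ] 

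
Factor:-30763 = -30763^1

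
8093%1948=301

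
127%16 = 15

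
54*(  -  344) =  - 18576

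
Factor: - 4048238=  - 2^1*107^1*18917^1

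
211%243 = 211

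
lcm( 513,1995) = 17955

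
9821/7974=1  +  1847/7974 = 1.23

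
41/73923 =1/1803 = 0.00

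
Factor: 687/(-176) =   -  2^( - 4 ) * 3^1*11^( - 1 )*229^1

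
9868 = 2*4934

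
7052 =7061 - 9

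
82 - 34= 48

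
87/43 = 87/43 = 2.02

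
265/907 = 265/907  =  0.29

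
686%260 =166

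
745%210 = 115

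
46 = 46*1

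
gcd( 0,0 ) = 0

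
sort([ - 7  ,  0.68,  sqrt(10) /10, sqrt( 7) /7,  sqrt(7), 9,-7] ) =[ - 7, - 7, sqrt( 10) /10,sqrt ( 7) /7, 0.68, sqrt( 7),9 ]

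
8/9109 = 8/9109 = 0.00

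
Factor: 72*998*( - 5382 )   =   - 2^5 * 3^4*13^1*23^1* 499^1= - 386728992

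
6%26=6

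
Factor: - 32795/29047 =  - 35/31=- 5^1*7^1 *31^( - 1)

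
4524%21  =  9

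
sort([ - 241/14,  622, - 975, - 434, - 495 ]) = [ - 975, - 495, - 434, - 241/14, 622 ]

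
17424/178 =8712/89 = 97.89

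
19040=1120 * 17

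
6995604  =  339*20636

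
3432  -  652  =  2780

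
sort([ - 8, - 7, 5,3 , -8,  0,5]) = [ - 8  , - 8, - 7,0, 3, 5, 5 ]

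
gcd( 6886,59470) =626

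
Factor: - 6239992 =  - 2^3*11^1*23^1*3083^1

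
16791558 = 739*22722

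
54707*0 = 0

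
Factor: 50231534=2^1 * 3527^1*7121^1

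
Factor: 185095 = 5^1 *37019^1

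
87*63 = 5481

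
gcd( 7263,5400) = 27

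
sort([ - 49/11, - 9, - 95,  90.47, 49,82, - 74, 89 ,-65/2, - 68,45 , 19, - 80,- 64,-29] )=[-95, - 80, -74,-68, - 64,- 65/2,-29,-9,-49/11,19,45,49, 82,89, 90.47 ] 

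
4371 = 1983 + 2388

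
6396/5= 6396/5 = 1279.20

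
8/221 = 8/221= 0.04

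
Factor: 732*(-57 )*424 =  -2^5 * 3^2*19^1*53^1*61^1 = - 17690976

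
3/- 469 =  - 3/469 = - 0.01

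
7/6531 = 1/933=0.00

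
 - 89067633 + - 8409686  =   -97477319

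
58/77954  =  29/38977 =0.00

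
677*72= 48744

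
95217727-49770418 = 45447309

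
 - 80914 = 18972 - 99886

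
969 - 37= 932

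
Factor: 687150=2^1*3^3*5^2 * 509^1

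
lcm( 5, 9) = 45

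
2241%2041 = 200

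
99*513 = 50787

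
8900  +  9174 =18074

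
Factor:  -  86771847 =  - 3^1* 23^1*1257563^1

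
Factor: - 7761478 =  - 2^1 * 127^1*30557^1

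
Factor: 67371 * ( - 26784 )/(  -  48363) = 2^5 * 3^3*7^(-3) * 17^1*31^1 * 47^( - 1 )*1321^1 = 601488288/16121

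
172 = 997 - 825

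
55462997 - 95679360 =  - 40216363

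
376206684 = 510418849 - 134212165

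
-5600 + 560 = - 5040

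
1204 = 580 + 624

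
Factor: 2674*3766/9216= 2^ ( -8 )*3^( -2) * 7^2*191^1*269^1 = 2517571/2304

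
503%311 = 192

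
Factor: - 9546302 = -2^1 * 181^1*26371^1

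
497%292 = 205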